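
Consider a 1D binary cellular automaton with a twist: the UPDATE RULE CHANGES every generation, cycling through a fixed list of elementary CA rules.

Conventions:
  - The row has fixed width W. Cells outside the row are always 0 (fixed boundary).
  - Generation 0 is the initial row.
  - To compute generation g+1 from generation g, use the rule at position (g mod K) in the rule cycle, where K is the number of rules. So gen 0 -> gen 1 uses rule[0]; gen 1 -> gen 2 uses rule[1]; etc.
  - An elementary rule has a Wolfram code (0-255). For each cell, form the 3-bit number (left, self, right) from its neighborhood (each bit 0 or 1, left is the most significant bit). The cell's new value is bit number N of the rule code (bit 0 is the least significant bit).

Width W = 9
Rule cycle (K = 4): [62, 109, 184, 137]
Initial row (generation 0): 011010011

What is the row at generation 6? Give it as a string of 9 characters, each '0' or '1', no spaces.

Gen 0: 011010011
Gen 1 (rule 62): 110111110
Gen 2 (rule 109): 111100010
Gen 3 (rule 184): 111010001
Gen 4 (rule 137): 110000100
Gen 5 (rule 62): 101001110
Gen 6 (rule 109): 111001010

Answer: 111001010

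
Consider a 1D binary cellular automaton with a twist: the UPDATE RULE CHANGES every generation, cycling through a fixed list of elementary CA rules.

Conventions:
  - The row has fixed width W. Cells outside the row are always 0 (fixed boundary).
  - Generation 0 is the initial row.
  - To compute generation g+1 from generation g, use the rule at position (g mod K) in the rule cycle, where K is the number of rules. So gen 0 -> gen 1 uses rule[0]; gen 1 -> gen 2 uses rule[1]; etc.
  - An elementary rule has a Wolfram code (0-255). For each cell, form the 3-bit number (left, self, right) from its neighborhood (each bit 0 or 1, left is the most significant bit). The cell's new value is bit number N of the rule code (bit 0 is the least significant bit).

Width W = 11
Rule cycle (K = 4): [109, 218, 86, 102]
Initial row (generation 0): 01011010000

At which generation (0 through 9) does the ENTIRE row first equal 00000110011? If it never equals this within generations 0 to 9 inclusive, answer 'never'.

Answer: 4

Derivation:
Gen 0: 01011010000
Gen 1 (rule 109): 01111110111
Gen 2 (rule 218): 11111110111
Gen 3 (rule 86): 00000010001
Gen 4 (rule 102): 00000110011
Gen 5 (rule 109): 11110110011
Gen 6 (rule 218): 11110111111
Gen 7 (rule 86): 00010000001
Gen 8 (rule 102): 00110000011
Gen 9 (rule 109): 10110111011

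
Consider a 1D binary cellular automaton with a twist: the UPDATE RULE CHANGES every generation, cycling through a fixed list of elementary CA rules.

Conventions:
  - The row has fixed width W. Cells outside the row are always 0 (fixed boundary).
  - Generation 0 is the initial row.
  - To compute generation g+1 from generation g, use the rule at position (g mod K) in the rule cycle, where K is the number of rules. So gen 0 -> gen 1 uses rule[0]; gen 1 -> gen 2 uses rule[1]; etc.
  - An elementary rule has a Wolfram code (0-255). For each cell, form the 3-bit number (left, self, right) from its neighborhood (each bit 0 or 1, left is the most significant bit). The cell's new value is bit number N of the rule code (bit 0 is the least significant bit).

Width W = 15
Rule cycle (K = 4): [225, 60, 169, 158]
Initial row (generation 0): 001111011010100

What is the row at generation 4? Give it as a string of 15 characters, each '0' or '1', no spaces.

Gen 0: 001111011010100
Gen 1 (rule 225): 100111101101001
Gen 2 (rule 60): 110100011011101
Gen 3 (rule 169): 101001010111010
Gen 4 (rule 158): 101111010110011

Answer: 101111010110011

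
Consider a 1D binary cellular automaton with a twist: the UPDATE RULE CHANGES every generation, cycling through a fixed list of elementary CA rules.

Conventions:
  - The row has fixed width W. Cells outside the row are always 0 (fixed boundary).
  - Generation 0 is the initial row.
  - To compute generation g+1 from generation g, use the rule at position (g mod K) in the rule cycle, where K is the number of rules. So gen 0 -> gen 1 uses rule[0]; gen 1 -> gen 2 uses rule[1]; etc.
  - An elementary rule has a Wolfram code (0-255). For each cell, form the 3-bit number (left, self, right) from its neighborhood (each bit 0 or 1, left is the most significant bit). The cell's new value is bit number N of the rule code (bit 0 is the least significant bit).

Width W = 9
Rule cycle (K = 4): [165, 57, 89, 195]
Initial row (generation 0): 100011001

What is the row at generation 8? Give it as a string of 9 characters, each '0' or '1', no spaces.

Answer: 000101101

Derivation:
Gen 0: 100011001
Gen 1 (rule 165): 101000001
Gen 2 (rule 57): 010111100
Gen 3 (rule 89): 000100111
Gen 4 (rule 195): 111001011
Gen 5 (rule 165): 010001100
Gen 6 (rule 57): 001101011
Gen 7 (rule 89): 101100011
Gen 8 (rule 195): 000101101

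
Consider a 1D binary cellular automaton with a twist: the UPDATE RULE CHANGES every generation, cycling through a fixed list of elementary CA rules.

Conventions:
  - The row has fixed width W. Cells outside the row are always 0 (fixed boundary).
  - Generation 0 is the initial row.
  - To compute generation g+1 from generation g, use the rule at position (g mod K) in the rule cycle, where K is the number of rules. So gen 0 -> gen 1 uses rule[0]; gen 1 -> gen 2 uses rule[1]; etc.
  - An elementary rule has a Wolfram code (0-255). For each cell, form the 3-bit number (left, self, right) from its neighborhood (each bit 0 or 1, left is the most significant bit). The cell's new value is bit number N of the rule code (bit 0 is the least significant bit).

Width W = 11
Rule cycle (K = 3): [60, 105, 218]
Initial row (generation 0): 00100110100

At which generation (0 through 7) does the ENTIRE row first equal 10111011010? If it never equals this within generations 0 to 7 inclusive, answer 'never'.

Gen 0: 00100110100
Gen 1 (rule 60): 00110101110
Gen 2 (rule 105): 10111011010
Gen 3 (rule 218): 00111011001
Gen 4 (rule 60): 00100110101
Gen 5 (rule 105): 10000111010
Gen 6 (rule 218): 01001111001
Gen 7 (rule 60): 01101000101

Answer: 2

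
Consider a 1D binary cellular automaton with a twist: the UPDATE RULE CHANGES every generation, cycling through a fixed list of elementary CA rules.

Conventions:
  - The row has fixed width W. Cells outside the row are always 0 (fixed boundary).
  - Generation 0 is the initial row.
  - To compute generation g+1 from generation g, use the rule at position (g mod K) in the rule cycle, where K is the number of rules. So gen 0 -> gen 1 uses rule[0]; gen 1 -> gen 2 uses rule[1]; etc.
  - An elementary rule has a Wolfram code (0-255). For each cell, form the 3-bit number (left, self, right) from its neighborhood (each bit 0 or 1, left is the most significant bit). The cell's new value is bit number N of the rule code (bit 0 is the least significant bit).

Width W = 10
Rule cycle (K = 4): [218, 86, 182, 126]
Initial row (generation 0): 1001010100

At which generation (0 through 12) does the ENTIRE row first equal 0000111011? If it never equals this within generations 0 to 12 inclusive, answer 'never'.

Answer: 11

Derivation:
Gen 0: 1001010100
Gen 1 (rule 218): 0110000010
Gen 2 (rule 86): 1011000111
Gen 3 (rule 182): 1100101010
Gen 4 (rule 126): 1111111111
Gen 5 (rule 218): 1111111111
Gen 6 (rule 86): 0000000001
Gen 7 (rule 182): 0000000011
Gen 8 (rule 126): 0000000111
Gen 9 (rule 218): 0000001111
Gen 10 (rule 86): 0000010001
Gen 11 (rule 182): 0000111011
Gen 12 (rule 126): 0001101111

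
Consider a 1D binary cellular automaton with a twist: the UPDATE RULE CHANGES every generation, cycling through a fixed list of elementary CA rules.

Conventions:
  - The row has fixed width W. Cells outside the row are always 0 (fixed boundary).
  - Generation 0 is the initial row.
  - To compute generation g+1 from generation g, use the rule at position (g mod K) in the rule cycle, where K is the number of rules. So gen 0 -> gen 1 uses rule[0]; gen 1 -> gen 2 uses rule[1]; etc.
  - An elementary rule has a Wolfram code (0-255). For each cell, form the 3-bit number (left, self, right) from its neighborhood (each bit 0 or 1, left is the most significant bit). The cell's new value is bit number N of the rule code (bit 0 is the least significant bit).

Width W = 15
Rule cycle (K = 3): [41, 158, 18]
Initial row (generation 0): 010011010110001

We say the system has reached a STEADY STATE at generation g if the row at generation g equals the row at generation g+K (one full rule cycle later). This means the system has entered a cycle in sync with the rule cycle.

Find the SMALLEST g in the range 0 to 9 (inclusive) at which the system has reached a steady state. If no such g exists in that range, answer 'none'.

Gen 0: 010011010110001
Gen 1 (rule 41): 000010101100100
Gen 2 (rule 158): 000110101011110
Gen 3 (rule 18): 001000000000001
Gen 4 (rule 41): 100011111111100
Gen 5 (rule 158): 110111111111010
Gen 6 (rule 18): 000000000000001
Gen 7 (rule 41): 111111111111100
Gen 8 (rule 158): 111111111111010
Gen 9 (rule 18): 000000000000001
Gen 10 (rule 41): 111111111111100
Gen 11 (rule 158): 111111111111010
Gen 12 (rule 18): 000000000000001

Answer: 6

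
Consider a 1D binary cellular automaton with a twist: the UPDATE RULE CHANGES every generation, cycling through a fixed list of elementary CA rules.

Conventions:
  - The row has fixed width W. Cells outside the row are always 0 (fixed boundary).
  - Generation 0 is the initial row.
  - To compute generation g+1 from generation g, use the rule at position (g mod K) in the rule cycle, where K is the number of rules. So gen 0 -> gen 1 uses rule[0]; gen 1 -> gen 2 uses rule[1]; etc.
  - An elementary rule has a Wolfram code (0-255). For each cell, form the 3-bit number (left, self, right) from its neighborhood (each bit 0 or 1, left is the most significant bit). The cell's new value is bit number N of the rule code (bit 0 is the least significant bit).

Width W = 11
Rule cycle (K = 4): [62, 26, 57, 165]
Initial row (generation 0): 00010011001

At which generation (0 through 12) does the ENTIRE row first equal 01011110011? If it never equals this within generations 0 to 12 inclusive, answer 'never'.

Gen 0: 00010011001
Gen 1 (rule 62): 00111110111
Gen 2 (rule 26): 01100000100
Gen 3 (rule 57): 01011110011
Gen 4 (rule 165): 01101100000
Gen 5 (rule 62): 11011010000
Gen 6 (rule 26): 10010001000
Gen 7 (rule 57): 01001100111
Gen 8 (rule 165): 01000000010
Gen 9 (rule 62): 11100000111
Gen 10 (rule 26): 10010001100
Gen 11 (rule 57): 01001101011
Gen 12 (rule 165): 01000011100

Answer: 3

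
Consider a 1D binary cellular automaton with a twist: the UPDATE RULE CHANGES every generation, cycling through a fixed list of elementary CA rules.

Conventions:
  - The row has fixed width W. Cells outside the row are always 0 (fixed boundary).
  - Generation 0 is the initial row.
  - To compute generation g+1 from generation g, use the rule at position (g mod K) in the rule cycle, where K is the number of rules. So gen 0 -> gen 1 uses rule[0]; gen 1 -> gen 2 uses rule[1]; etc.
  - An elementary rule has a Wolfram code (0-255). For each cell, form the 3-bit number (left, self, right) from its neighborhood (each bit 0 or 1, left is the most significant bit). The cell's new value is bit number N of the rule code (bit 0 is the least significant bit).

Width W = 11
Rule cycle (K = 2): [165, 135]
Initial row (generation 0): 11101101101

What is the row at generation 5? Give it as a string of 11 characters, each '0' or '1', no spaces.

Answer: 00110010101

Derivation:
Gen 0: 11101101101
Gen 1 (rule 165): 01010010011
Gen 2 (rule 135): 11010110100
Gen 3 (rule 165): 00111001101
Gen 4 (rule 135): 11010010001
Gen 5 (rule 165): 00110010101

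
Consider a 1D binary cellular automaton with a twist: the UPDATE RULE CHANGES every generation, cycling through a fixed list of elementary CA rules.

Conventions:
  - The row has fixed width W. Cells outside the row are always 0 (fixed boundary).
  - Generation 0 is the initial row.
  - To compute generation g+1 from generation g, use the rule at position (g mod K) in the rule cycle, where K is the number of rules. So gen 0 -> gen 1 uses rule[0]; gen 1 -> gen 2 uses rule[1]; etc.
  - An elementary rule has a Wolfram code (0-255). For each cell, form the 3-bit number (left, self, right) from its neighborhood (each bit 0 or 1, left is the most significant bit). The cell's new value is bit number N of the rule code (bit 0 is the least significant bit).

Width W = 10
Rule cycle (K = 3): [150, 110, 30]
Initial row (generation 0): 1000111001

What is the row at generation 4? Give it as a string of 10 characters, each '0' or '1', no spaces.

Gen 0: 1000111001
Gen 1 (rule 150): 1101010111
Gen 2 (rule 110): 1111111101
Gen 3 (rule 30): 1000000001
Gen 4 (rule 150): 1100000011

Answer: 1100000011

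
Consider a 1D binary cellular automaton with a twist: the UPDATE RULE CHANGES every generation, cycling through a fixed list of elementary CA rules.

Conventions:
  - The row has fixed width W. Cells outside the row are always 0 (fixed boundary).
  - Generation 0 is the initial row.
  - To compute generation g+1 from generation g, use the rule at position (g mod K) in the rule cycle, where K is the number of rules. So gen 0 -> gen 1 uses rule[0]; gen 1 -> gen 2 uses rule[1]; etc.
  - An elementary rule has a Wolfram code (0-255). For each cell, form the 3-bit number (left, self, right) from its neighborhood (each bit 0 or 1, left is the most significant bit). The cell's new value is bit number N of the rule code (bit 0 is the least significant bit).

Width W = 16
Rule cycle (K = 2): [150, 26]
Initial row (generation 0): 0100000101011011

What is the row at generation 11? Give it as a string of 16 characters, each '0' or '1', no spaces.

Gen 0: 0100000101011011
Gen 1 (rule 150): 1110001101000000
Gen 2 (rule 26): 1001011000100000
Gen 3 (rule 150): 1111000101110000
Gen 4 (rule 26): 1000101001001000
Gen 5 (rule 150): 1101101111111100
Gen 6 (rule 26): 1001001000000010
Gen 7 (rule 150): 1111111100000111
Gen 8 (rule 26): 1000000010001100
Gen 9 (rule 150): 1100000111010010
Gen 10 (rule 26): 1010001100001101
Gen 11 (rule 150): 1011010010010001

Answer: 1011010010010001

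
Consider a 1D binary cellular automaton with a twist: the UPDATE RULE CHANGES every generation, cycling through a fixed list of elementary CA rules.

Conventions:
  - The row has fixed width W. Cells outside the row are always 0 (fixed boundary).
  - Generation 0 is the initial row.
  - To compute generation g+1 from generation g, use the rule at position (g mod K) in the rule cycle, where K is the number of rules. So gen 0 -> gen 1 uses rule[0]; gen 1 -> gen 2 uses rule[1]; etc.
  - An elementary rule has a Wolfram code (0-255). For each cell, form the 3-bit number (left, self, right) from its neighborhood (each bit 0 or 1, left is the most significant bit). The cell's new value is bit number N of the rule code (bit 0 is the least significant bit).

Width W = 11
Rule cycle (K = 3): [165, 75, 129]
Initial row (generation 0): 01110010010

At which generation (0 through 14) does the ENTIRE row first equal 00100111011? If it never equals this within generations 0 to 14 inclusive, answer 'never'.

Gen 0: 01110010010
Gen 1 (rule 165): 00100010010
Gen 2 (rule 75): 11001100100
Gen 3 (rule 129): 00000000001
Gen 4 (rule 165): 11111111101
Gen 5 (rule 75): 10000000100
Gen 6 (rule 129): 00111110001
Gen 7 (rule 165): 10011100101
Gen 8 (rule 75): 00110101000
Gen 9 (rule 129): 10000000011
Gen 10 (rule 165): 10111111000
Gen 11 (rule 75): 00100001011
Gen 12 (rule 129): 10001100000
Gen 13 (rule 165): 10100001111
Gen 14 (rule 75): 00001111001

Answer: never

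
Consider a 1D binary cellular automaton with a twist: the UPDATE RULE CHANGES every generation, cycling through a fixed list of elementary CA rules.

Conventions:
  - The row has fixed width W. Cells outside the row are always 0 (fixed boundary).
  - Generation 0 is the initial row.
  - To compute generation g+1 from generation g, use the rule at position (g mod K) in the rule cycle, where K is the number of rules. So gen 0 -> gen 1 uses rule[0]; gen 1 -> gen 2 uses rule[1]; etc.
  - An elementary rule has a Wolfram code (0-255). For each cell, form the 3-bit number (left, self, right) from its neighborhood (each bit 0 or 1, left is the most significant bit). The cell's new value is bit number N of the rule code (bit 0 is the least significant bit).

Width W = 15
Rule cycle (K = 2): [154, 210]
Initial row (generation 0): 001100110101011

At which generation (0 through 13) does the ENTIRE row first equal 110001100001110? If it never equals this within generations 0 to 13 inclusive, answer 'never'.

Answer: never

Derivation:
Gen 0: 001100110101011
Gen 1 (rule 154): 011011100000010
Gen 2 (rule 210): 101001110000101
Gen 3 (rule 154): 000111101001000
Gen 4 (rule 210): 001011100110100
Gen 5 (rule 154): 010011011100010
Gen 6 (rule 210): 101101001110101
Gen 7 (rule 154): 001000111100000
Gen 8 (rule 210): 010101011110000
Gen 9 (rule 154): 100000011101000
Gen 10 (rule 210): 010000101100100
Gen 11 (rule 154): 101001001011010
Gen 12 (rule 210): 000110110001001
Gen 13 (rule 154): 001100101010110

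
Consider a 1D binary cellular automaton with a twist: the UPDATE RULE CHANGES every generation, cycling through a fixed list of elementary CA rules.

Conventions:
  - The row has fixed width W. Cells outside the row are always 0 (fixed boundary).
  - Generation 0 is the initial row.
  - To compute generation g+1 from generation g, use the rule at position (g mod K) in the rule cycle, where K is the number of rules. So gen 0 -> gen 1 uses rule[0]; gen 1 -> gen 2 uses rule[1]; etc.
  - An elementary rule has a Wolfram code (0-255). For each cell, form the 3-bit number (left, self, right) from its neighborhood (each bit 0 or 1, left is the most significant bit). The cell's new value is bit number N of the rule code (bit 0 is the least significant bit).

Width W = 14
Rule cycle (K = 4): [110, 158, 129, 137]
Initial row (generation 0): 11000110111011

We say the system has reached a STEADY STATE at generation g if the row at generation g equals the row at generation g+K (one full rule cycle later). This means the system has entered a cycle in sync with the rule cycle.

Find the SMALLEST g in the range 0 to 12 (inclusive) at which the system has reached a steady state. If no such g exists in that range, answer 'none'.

Gen 0: 11000110111011
Gen 1 (rule 110): 11001111101111
Gen 2 (rule 158): 10111111001110
Gen 3 (rule 129): 00011110000100
Gen 4 (rule 137): 11011100110001
Gen 5 (rule 110): 11110101110011
Gen 6 (rule 158): 11100101101110
Gen 7 (rule 129): 01000000000100
Gen 8 (rule 137): 00011111110001
Gen 9 (rule 110): 00110000010011
Gen 10 (rule 158): 01101000111110
Gen 11 (rule 129): 00000010011100
Gen 12 (rule 137): 11111000011001
Gen 13 (rule 110): 10001000111011
Gen 14 (rule 158): 11011101110010
Gen 15 (rule 129): 00001000100000
Gen 16 (rule 137): 11100010001111

Answer: none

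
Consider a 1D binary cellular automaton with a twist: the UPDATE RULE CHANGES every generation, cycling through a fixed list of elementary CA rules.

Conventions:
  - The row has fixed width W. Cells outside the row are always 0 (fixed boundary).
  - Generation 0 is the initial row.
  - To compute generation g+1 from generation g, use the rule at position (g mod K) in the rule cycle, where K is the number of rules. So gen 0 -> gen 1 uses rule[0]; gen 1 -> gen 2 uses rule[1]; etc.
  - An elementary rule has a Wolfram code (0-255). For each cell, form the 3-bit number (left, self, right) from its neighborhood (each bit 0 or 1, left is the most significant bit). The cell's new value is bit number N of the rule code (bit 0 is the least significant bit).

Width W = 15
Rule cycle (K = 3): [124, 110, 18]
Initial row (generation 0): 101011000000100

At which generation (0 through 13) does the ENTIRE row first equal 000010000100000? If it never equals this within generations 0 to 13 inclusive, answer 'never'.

Answer: 9

Derivation:
Gen 0: 101011000000100
Gen 1 (rule 124): 111111100000110
Gen 2 (rule 110): 100000100001110
Gen 3 (rule 18): 010001010010001
Gen 4 (rule 124): 011001111011001
Gen 5 (rule 110): 111011001111011
Gen 6 (rule 18): 000000110000000
Gen 7 (rule 124): 000000111000000
Gen 8 (rule 110): 000001101000000
Gen 9 (rule 18): 000010000100000
Gen 10 (rule 124): 000011000110000
Gen 11 (rule 110): 000111001110000
Gen 12 (rule 18): 001000110001000
Gen 13 (rule 124): 001100111001100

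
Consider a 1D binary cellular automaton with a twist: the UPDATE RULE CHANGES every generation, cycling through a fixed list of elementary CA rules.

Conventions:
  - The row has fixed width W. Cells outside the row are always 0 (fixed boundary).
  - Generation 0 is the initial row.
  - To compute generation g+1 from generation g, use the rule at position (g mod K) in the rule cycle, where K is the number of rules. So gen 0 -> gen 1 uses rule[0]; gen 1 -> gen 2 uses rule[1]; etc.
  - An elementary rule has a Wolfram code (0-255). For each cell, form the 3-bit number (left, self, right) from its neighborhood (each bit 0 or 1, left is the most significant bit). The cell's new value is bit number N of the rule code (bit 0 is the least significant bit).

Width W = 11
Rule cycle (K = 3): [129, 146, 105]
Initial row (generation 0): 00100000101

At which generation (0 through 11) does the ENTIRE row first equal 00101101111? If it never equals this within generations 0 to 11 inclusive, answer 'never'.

Answer: never

Derivation:
Gen 0: 00100000101
Gen 1 (rule 129): 10001110000
Gen 2 (rule 146): 01010101000
Gen 3 (rule 105): 00101010011
Gen 4 (rule 129): 10000000000
Gen 5 (rule 146): 01000000000
Gen 6 (rule 105): 00011111111
Gen 7 (rule 129): 11001111110
Gen 8 (rule 146): 00110111101
Gen 9 (rule 105): 10111100110
Gen 10 (rule 129): 00011000000
Gen 11 (rule 146): 00100100000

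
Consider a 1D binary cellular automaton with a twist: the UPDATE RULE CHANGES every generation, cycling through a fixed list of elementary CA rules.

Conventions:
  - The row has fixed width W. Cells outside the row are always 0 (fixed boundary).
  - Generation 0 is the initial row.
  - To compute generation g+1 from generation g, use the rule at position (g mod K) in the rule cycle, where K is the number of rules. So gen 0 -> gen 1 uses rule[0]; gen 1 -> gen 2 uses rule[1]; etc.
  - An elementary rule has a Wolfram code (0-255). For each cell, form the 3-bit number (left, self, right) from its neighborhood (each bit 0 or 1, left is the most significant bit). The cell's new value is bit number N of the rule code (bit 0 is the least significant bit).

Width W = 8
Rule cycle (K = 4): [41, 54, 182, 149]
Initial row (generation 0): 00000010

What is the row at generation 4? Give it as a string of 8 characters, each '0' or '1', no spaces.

Answer: 11100101

Derivation:
Gen 0: 00000010
Gen 1 (rule 41): 11111000
Gen 2 (rule 54): 00000100
Gen 3 (rule 182): 00001110
Gen 4 (rule 149): 11100101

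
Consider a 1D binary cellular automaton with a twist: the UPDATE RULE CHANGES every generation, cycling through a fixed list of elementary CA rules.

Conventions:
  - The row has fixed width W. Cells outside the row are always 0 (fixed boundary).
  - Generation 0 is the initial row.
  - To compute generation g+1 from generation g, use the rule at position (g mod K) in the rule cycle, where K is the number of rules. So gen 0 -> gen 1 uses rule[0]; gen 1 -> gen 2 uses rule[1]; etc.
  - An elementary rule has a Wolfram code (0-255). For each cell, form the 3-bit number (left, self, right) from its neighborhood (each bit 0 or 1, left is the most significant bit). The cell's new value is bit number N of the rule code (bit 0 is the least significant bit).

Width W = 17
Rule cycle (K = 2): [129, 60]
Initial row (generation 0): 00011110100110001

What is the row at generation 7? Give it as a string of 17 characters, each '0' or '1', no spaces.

Gen 0: 00011110100110001
Gen 1 (rule 129): 11001100000000100
Gen 2 (rule 60): 10101010000000110
Gen 3 (rule 129): 00000000111110000
Gen 4 (rule 60): 00000000100001000
Gen 5 (rule 129): 11111110001100011
Gen 6 (rule 60): 10000001001010010
Gen 7 (rule 129): 00111100000000000

Answer: 00111100000000000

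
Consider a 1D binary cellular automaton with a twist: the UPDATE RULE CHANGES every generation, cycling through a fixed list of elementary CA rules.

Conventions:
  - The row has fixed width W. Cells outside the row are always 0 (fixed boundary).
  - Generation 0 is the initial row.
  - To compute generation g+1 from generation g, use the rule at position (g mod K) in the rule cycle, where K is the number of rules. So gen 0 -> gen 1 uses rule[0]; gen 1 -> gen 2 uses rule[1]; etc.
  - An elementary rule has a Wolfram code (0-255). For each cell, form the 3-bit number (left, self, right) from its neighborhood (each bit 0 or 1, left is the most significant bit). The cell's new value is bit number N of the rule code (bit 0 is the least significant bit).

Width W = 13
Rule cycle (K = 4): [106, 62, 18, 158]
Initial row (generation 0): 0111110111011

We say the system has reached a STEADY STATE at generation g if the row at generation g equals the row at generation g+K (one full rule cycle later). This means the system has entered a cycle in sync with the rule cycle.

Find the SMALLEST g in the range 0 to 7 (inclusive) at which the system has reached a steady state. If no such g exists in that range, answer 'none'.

Gen 0: 0111110111011
Gen 1 (rule 106): 1100011101111
Gen 2 (rule 62): 1010110011000
Gen 3 (rule 18): 0000001100100
Gen 4 (rule 158): 0000011011110
Gen 5 (rule 106): 0000111110010
Gen 6 (rule 62): 0001100001111
Gen 7 (rule 18): 0010010010000
Gen 8 (rule 158): 0111111111000
Gen 9 (rule 106): 1100000001000
Gen 10 (rule 62): 1010000011100
Gen 11 (rule 18): 0001000100010

Answer: none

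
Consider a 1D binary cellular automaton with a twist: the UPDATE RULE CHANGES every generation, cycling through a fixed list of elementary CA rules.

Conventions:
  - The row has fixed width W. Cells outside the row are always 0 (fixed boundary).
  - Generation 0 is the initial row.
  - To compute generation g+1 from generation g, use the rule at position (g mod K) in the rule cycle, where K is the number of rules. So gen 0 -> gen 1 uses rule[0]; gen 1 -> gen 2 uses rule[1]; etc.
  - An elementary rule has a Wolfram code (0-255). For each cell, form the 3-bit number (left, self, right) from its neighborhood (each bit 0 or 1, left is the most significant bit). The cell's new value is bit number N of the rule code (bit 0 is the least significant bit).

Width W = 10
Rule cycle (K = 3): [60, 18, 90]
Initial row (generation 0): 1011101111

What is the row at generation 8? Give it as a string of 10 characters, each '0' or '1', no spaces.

Answer: 0011000001

Derivation:
Gen 0: 1011101111
Gen 1 (rule 60): 1110011000
Gen 2 (rule 18): 0001100100
Gen 3 (rule 90): 0011111010
Gen 4 (rule 60): 0010000111
Gen 5 (rule 18): 0101001000
Gen 6 (rule 90): 1000110100
Gen 7 (rule 60): 1100101110
Gen 8 (rule 18): 0011000001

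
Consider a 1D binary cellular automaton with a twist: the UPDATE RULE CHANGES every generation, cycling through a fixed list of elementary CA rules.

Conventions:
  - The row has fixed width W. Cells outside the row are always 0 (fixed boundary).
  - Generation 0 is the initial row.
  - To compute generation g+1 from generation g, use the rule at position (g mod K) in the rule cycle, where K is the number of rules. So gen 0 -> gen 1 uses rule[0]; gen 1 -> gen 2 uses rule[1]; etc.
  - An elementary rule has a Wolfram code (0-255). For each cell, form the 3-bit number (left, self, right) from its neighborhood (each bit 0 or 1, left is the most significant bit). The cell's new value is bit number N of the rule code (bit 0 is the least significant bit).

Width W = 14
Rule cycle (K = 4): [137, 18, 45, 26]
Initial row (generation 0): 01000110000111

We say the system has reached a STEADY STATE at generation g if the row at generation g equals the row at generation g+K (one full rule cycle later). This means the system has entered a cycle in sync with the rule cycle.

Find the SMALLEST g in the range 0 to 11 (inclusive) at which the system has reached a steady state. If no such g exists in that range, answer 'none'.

Gen 0: 01000110000111
Gen 1 (rule 137): 00010100110110
Gen 2 (rule 18): 00100011000001
Gen 3 (rule 45): 10101010011101
Gen 4 (rule 26): 00000001110000
Gen 5 (rule 137): 11111101100111
Gen 6 (rule 18): 00000000011000
Gen 7 (rule 45): 11111111010011
Gen 8 (rule 26): 10000000001110
Gen 9 (rule 137): 00111111101100
Gen 10 (rule 18): 01000000000010
Gen 11 (rule 45): 01011111111010
Gen 12 (rule 26): 10010000000001
Gen 13 (rule 137): 00000111111100
Gen 14 (rule 18): 00001000000010
Gen 15 (rule 45): 11101011111010

Answer: none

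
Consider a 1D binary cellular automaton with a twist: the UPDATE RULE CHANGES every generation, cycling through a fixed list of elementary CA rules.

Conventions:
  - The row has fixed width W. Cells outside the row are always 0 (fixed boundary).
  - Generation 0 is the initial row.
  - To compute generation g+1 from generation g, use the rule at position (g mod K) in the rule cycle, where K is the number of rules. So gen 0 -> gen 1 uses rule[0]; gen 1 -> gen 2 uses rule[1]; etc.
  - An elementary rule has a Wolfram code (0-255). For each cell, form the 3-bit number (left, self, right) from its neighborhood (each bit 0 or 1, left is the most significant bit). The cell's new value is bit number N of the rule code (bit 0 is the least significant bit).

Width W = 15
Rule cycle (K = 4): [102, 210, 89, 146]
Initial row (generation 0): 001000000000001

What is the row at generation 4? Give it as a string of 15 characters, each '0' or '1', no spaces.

Answer: 010111111101000

Derivation:
Gen 0: 001000000000001
Gen 1 (rule 102): 011000000000011
Gen 2 (rule 210): 101100000000101
Gen 3 (rule 89): 001111111110000
Gen 4 (rule 146): 010111111101000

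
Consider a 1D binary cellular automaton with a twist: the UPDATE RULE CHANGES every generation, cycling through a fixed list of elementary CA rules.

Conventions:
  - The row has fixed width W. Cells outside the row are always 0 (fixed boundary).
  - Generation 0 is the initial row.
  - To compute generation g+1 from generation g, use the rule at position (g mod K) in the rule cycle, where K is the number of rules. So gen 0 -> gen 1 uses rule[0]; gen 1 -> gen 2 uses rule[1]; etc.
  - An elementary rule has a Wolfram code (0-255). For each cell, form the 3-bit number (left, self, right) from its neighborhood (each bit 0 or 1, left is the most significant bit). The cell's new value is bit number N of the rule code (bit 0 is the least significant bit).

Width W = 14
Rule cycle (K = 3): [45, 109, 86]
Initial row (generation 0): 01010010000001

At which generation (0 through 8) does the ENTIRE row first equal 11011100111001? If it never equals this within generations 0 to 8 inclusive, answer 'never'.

Answer: 3

Derivation:
Gen 0: 01010010000001
Gen 1 (rule 45): 01110010111101
Gen 2 (rule 109): 01010011100111
Gen 3 (rule 86): 11011100111001
Gen 4 (rule 45): 10110000100001
Gen 5 (rule 109): 11110110101101
Gen 6 (rule 86): 00010010100101
Gen 7 (rule 45): 11010011100111
Gen 8 (rule 109): 11110010100101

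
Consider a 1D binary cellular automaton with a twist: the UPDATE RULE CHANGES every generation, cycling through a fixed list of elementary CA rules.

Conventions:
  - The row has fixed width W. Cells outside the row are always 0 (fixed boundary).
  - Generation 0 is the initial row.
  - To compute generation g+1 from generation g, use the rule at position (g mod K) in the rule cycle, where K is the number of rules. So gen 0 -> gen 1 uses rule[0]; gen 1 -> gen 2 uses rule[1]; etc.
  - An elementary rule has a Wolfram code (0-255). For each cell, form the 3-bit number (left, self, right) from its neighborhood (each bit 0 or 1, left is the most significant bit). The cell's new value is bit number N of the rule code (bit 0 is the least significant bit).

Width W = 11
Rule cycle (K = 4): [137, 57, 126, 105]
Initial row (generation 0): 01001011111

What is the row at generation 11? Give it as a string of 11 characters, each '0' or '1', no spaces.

Answer: 11000111111

Derivation:
Gen 0: 01001011111
Gen 1 (rule 137): 00000011110
Gen 2 (rule 57): 11111010001
Gen 3 (rule 126): 10001111011
Gen 4 (rule 105): 00101001111
Gen 5 (rule 137): 10000001110
Gen 6 (rule 57): 01111101001
Gen 7 (rule 126): 11000111111
Gen 8 (rule 105): 11010100001
Gen 9 (rule 137): 10000001100
Gen 10 (rule 57): 01111101011
Gen 11 (rule 126): 11000111111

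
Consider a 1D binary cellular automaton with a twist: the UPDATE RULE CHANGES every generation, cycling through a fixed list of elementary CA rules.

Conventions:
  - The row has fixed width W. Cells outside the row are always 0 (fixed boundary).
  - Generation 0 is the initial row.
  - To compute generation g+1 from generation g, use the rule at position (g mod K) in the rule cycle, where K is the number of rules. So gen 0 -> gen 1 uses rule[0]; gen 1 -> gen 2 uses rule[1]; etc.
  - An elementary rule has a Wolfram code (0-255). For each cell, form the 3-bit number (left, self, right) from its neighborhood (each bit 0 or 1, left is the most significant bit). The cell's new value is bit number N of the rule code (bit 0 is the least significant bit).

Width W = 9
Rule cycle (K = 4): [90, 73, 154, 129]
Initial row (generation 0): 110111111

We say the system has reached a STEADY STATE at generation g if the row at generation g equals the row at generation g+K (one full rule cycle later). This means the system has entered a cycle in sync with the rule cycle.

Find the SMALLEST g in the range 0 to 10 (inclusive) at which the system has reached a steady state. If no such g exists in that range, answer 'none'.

Gen 0: 110111111
Gen 1 (rule 90): 110100001
Gen 2 (rule 73): 110001100
Gen 3 (rule 154): 101011010
Gen 4 (rule 129): 000000000
Gen 5 (rule 90): 000000000
Gen 6 (rule 73): 111111111
Gen 7 (rule 154): 111111110
Gen 8 (rule 129): 011111100
Gen 9 (rule 90): 110000110
Gen 10 (rule 73): 110110110
Gen 11 (rule 154): 100100101
Gen 12 (rule 129): 000000000
Gen 13 (rule 90): 000000000
Gen 14 (rule 73): 111111111

Answer: none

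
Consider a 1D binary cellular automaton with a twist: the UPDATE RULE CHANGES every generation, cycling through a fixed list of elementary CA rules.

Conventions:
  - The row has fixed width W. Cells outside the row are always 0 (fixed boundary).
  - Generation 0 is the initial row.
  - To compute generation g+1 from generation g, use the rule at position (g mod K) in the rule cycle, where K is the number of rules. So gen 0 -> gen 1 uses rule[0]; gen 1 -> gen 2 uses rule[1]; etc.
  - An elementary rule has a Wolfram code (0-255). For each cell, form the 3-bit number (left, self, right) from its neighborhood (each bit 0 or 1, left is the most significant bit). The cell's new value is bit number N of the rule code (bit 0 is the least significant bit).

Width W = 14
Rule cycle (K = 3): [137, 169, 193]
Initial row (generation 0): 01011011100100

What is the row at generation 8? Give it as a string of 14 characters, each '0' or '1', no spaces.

Answer: 11000111011001

Derivation:
Gen 0: 01011011100100
Gen 1 (rule 137): 00010011000001
Gen 2 (rule 169): 11000010011100
Gen 3 (rule 193): 01011000001101
Gen 4 (rule 137): 00010011101000
Gen 5 (rule 169): 11000011010011
Gen 6 (rule 193): 01011001000001
Gen 7 (rule 137): 00010000011100
Gen 8 (rule 169): 11000111011001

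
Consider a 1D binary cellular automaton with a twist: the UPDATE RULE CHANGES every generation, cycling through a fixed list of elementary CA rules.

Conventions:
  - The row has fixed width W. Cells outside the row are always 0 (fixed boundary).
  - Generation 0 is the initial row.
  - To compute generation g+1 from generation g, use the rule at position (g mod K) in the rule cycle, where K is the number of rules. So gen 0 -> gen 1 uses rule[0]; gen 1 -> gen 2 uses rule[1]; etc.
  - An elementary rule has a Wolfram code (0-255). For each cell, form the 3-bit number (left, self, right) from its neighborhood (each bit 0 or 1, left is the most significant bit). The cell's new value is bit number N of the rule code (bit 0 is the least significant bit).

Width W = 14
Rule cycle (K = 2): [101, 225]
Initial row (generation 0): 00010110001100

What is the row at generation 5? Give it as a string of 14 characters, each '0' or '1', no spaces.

Gen 0: 00010110001100
Gen 1 (rule 101): 11011010100101
Gen 2 (rule 225): 01101101000010
Gen 3 (rule 101): 00110111011010
Gen 4 (rule 225): 10011011101100
Gen 5 (rule 101): 10001100110101

Answer: 10001100110101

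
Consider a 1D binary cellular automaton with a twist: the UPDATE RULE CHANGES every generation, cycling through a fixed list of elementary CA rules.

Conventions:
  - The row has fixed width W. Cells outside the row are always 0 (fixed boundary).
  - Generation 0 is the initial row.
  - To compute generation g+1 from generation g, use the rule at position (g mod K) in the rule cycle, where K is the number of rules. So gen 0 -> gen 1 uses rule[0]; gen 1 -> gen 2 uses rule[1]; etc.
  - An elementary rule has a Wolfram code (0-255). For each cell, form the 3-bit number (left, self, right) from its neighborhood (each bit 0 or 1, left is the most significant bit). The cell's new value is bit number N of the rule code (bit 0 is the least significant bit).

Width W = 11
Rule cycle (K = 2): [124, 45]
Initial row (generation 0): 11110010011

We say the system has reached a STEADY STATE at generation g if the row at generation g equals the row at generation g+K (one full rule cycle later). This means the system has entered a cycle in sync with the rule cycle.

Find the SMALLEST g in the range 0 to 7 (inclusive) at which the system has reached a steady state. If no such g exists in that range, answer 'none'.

Gen 0: 11110010011
Gen 1 (rule 124): 10011011011
Gen 2 (rule 45): 10010110110
Gen 3 (rule 124): 11011111111
Gen 4 (rule 45): 10110000000
Gen 5 (rule 124): 11111000000
Gen 6 (rule 45): 10000011111
Gen 7 (rule 124): 11000010001
Gen 8 (rule 45): 10011010101
Gen 9 (rule 124): 11011111111

Answer: none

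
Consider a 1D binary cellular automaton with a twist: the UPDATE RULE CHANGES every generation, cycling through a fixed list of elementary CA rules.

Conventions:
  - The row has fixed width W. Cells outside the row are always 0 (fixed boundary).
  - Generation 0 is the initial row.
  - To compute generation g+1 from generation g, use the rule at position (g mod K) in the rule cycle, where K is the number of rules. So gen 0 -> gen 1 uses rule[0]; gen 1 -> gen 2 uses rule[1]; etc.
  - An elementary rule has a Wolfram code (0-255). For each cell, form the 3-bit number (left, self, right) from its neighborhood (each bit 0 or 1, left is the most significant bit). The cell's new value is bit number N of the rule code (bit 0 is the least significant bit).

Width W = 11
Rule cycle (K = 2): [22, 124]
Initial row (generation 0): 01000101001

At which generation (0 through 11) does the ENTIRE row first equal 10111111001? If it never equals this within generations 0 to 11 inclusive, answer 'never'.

Answer: 2

Derivation:
Gen 0: 01000101001
Gen 1 (rule 22): 11101101111
Gen 2 (rule 124): 10111111001
Gen 3 (rule 22): 10000000111
Gen 4 (rule 124): 11000000101
Gen 5 (rule 22): 00100001101
Gen 6 (rule 124): 00110001111
Gen 7 (rule 22): 01001010000
Gen 8 (rule 124): 01101111000
Gen 9 (rule 22): 10000000100
Gen 10 (rule 124): 11000000110
Gen 11 (rule 22): 00100001001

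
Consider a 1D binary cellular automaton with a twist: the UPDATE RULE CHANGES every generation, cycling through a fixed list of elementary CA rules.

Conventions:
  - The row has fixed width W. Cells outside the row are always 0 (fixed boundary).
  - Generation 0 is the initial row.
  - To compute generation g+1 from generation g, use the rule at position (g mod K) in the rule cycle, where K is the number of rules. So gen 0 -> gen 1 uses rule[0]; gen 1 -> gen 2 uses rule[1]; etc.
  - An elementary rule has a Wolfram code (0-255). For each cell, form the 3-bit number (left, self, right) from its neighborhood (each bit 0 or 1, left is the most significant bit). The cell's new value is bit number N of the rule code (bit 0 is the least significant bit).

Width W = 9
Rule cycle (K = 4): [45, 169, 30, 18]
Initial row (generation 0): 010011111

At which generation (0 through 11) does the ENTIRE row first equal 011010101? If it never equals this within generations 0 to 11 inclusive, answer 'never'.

Answer: never

Derivation:
Gen 0: 010011111
Gen 1 (rule 45): 010010000
Gen 2 (rule 169): 000000111
Gen 3 (rule 30): 000001100
Gen 4 (rule 18): 000010010
Gen 5 (rule 45): 111010010
Gen 6 (rule 169): 110100000
Gen 7 (rule 30): 100110000
Gen 8 (rule 18): 011001000
Gen 9 (rule 45): 010001011
Gen 10 (rule 169): 000100110
Gen 11 (rule 30): 001111101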